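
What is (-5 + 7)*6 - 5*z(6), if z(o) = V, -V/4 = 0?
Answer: 12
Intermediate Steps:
V = 0 (V = -4*0 = 0)
z(o) = 0
(-5 + 7)*6 - 5*z(6) = (-5 + 7)*6 - 5*0 = 2*6 + 0 = 12 + 0 = 12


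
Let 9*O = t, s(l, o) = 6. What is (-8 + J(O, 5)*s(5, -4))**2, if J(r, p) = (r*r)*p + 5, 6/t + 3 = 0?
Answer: 401956/729 ≈ 551.38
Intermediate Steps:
t = -2 (t = 6/(-3 + 0) = 6/(-3) = 6*(-1/3) = -2)
O = -2/9 (O = (1/9)*(-2) = -2/9 ≈ -0.22222)
J(r, p) = 5 + p*r**2 (J(r, p) = r**2*p + 5 = p*r**2 + 5 = 5 + p*r**2)
(-8 + J(O, 5)*s(5, -4))**2 = (-8 + (5 + 5*(-2/9)**2)*6)**2 = (-8 + (5 + 5*(4/81))*6)**2 = (-8 + (5 + 20/81)*6)**2 = (-8 + (425/81)*6)**2 = (-8 + 850/27)**2 = (634/27)**2 = 401956/729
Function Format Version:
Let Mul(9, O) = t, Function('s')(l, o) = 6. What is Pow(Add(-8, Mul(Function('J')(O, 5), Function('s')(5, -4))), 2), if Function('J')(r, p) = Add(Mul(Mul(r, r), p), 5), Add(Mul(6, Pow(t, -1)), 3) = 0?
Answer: Rational(401956, 729) ≈ 551.38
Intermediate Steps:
t = -2 (t = Mul(6, Pow(Add(-3, 0), -1)) = Mul(6, Pow(-3, -1)) = Mul(6, Rational(-1, 3)) = -2)
O = Rational(-2, 9) (O = Mul(Rational(1, 9), -2) = Rational(-2, 9) ≈ -0.22222)
Function('J')(r, p) = Add(5, Mul(p, Pow(r, 2))) (Function('J')(r, p) = Add(Mul(Pow(r, 2), p), 5) = Add(Mul(p, Pow(r, 2)), 5) = Add(5, Mul(p, Pow(r, 2))))
Pow(Add(-8, Mul(Function('J')(O, 5), Function('s')(5, -4))), 2) = Pow(Add(-8, Mul(Add(5, Mul(5, Pow(Rational(-2, 9), 2))), 6)), 2) = Pow(Add(-8, Mul(Add(5, Mul(5, Rational(4, 81))), 6)), 2) = Pow(Add(-8, Mul(Add(5, Rational(20, 81)), 6)), 2) = Pow(Add(-8, Mul(Rational(425, 81), 6)), 2) = Pow(Add(-8, Rational(850, 27)), 2) = Pow(Rational(634, 27), 2) = Rational(401956, 729)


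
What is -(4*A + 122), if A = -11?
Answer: -78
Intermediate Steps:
-(4*A + 122) = -(4*(-11) + 122) = -(-44 + 122) = -1*78 = -78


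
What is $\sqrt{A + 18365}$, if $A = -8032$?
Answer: $\sqrt{10333} \approx 101.65$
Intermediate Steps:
$\sqrt{A + 18365} = \sqrt{-8032 + 18365} = \sqrt{10333}$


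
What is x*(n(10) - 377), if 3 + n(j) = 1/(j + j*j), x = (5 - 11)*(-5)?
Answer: -125397/11 ≈ -11400.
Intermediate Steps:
x = 30 (x = -6*(-5) = 30)
n(j) = -3 + 1/(j + j²) (n(j) = -3 + 1/(j + j*j) = -3 + 1/(j + j²))
x*(n(10) - 377) = 30*((1 - 3*10 - 3*10²)/(10*(1 + 10)) - 377) = 30*((⅒)*(1 - 30 - 3*100)/11 - 377) = 30*((⅒)*(1/11)*(1 - 30 - 300) - 377) = 30*((⅒)*(1/11)*(-329) - 377) = 30*(-329/110 - 377) = 30*(-41799/110) = -125397/11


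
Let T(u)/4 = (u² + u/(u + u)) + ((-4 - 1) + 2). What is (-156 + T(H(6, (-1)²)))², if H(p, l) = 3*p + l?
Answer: 1633284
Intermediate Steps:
H(p, l) = l + 3*p
T(u) = -10 + 4*u² (T(u) = 4*((u² + u/(u + u)) + ((-4 - 1) + 2)) = 4*((u² + u/((2*u))) + (-5 + 2)) = 4*((u² + (1/(2*u))*u) - 3) = 4*((u² + ½) - 3) = 4*((½ + u²) - 3) = 4*(-5/2 + u²) = -10 + 4*u²)
(-156 + T(H(6, (-1)²)))² = (-156 + (-10 + 4*((-1)² + 3*6)²))² = (-156 + (-10 + 4*(1 + 18)²))² = (-156 + (-10 + 4*19²))² = (-156 + (-10 + 4*361))² = (-156 + (-10 + 1444))² = (-156 + 1434)² = 1278² = 1633284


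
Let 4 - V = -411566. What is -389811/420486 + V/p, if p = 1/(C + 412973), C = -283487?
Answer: 7469590816259303/140162 ≈ 5.3293e+10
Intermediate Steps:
V = 411570 (V = 4 - 1*(-411566) = 4 + 411566 = 411570)
p = 1/129486 (p = 1/(-283487 + 412973) = 1/129486 ≈ 7.7228e-6)
-389811/420486 + V/p = -389811/420486 + 411570/(1/129486) = -389811*1/420486 + 411570*129486 = -129937/140162 + 53292553020 = 7469590816259303/140162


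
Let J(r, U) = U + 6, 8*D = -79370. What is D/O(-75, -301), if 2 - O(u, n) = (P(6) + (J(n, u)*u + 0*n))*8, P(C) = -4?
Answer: 39685/165464 ≈ 0.23984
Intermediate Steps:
D = -39685/4 (D = (⅛)*(-79370) = -39685/4 ≈ -9921.3)
J(r, U) = 6 + U
O(u, n) = 34 - 8*u*(6 + u) (O(u, n) = 2 - (-4 + ((6 + u)*u + 0*n))*8 = 2 - (-4 + (u*(6 + u) + 0))*8 = 2 - (-4 + u*(6 + u))*8 = 2 - (-32 + 8*u*(6 + u)) = 2 + (32 - 8*u*(6 + u)) = 34 - 8*u*(6 + u))
D/O(-75, -301) = -39685/(4*(34 - 8*(-75)*(6 - 75))) = -39685/(4*(34 - 8*(-75)*(-69))) = -39685/(4*(34 - 41400)) = -39685/4/(-41366) = -39685/4*(-1/41366) = 39685/165464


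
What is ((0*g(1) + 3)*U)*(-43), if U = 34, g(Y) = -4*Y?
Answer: -4386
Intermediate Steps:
((0*g(1) + 3)*U)*(-43) = ((0*(-4*1) + 3)*34)*(-43) = ((0*(-4) + 3)*34)*(-43) = ((0 + 3)*34)*(-43) = (3*34)*(-43) = 102*(-43) = -4386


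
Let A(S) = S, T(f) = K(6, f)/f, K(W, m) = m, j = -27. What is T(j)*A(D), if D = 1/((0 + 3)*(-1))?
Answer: -⅓ ≈ -0.33333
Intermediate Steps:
T(f) = 1 (T(f) = f/f = 1)
D = -⅓ (D = -1/3 = (⅓)*(-1) = -⅓ ≈ -0.33333)
T(j)*A(D) = 1*(-⅓) = -⅓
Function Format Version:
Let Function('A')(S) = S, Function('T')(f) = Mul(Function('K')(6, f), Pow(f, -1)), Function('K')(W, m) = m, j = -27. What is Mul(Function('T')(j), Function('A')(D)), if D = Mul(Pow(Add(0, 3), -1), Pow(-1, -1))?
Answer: Rational(-1, 3) ≈ -0.33333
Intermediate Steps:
Function('T')(f) = 1 (Function('T')(f) = Mul(f, Pow(f, -1)) = 1)
D = Rational(-1, 3) (D = Mul(Pow(3, -1), -1) = Mul(Rational(1, 3), -1) = Rational(-1, 3) ≈ -0.33333)
Mul(Function('T')(j), Function('A')(D)) = Mul(1, Rational(-1, 3)) = Rational(-1, 3)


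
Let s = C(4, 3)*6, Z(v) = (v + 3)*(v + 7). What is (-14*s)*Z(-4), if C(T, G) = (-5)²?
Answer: 6300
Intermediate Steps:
C(T, G) = 25
Z(v) = (3 + v)*(7 + v)
s = 150 (s = 25*6 = 150)
(-14*s)*Z(-4) = (-14*150)*(21 + (-4)² + 10*(-4)) = -2100*(21 + 16 - 40) = -2100*(-3) = 6300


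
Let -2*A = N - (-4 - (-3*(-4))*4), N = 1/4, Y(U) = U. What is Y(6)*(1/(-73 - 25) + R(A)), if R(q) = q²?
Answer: 6421011/1568 ≈ 4095.0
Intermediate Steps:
N = ¼ ≈ 0.25000
A = -209/8 (A = -(¼ - (-4 - (-3*(-4))*4))/2 = -(¼ - (-4 - 12*4))/2 = -(¼ - (-4 - 1*48))/2 = -(¼ - (-4 - 48))/2 = -(¼ - 1*(-52))/2 = -(¼ + 52)/2 = -½*209/4 = -209/8 ≈ -26.125)
Y(6)*(1/(-73 - 25) + R(A)) = 6*(1/(-73 - 25) + (-209/8)²) = 6*(1/(-98) + 43681/64) = 6*(-1/98 + 43681/64) = 6*(2140337/3136) = 6421011/1568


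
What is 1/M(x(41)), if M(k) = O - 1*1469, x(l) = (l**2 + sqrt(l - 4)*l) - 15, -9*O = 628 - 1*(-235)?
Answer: -9/14084 ≈ -0.00063902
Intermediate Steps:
O = -863/9 (O = -(628 - 1*(-235))/9 = -(628 + 235)/9 = -1/9*863 = -863/9 ≈ -95.889)
x(l) = -15 + l**2 + l*sqrt(-4 + l) (x(l) = (l**2 + sqrt(-4 + l)*l) - 15 = (l**2 + l*sqrt(-4 + l)) - 15 = -15 + l**2 + l*sqrt(-4 + l))
M(k) = -14084/9 (M(k) = -863/9 - 1*1469 = -863/9 - 1469 = -14084/9)
1/M(x(41)) = 1/(-14084/9) = -9/14084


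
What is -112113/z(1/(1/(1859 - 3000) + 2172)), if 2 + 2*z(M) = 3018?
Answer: -112113/1508 ≈ -74.345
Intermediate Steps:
z(M) = 1508 (z(M) = -1 + (½)*3018 = -1 + 1509 = 1508)
-112113/z(1/(1/(1859 - 3000) + 2172)) = -112113/1508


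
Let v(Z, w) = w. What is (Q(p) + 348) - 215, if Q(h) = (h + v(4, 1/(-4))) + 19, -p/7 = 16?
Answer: 159/4 ≈ 39.750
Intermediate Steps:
p = -112 (p = -7*16 = -112)
Q(h) = 75/4 + h (Q(h) = (h + 1/(-4)) + 19 = (h - ¼) + 19 = (-¼ + h) + 19 = 75/4 + h)
(Q(p) + 348) - 215 = ((75/4 - 112) + 348) - 215 = (-373/4 + 348) - 215 = 1019/4 - 215 = 159/4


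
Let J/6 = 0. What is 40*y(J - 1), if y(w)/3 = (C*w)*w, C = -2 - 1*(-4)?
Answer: 240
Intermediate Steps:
J = 0 (J = 6*0 = 0)
C = 2 (C = -2 + 4 = 2)
y(w) = 6*w**2 (y(w) = 3*((2*w)*w) = 3*(2*w**2) = 6*w**2)
40*y(J - 1) = 40*(6*(0 - 1)**2) = 40*(6*(-1)**2) = 40*(6*1) = 40*6 = 240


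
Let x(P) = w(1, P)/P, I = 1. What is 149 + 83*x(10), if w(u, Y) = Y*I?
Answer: 232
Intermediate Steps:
w(u, Y) = Y (w(u, Y) = Y*1 = Y)
x(P) = 1 (x(P) = P/P = 1)
149 + 83*x(10) = 149 + 83*1 = 149 + 83 = 232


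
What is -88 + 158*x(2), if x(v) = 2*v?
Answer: 544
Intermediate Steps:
-88 + 158*x(2) = -88 + 158*(2*2) = -88 + 158*4 = -88 + 632 = 544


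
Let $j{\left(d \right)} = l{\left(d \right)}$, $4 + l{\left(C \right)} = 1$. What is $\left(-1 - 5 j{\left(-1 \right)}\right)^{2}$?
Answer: $196$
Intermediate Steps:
$l{\left(C \right)} = -3$ ($l{\left(C \right)} = -4 + 1 = -3$)
$j{\left(d \right)} = -3$
$\left(-1 - 5 j{\left(-1 \right)}\right)^{2} = \left(-1 - -15\right)^{2} = \left(-1 + 15\right)^{2} = 14^{2} = 196$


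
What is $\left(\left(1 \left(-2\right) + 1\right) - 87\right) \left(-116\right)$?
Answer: $10208$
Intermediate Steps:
$\left(\left(1 \left(-2\right) + 1\right) - 87\right) \left(-116\right) = \left(\left(-2 + 1\right) - 87\right) \left(-116\right) = \left(-1 - 87\right) \left(-116\right) = \left(-88\right) \left(-116\right) = 10208$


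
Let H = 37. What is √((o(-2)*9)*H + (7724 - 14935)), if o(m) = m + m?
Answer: I*√8543 ≈ 92.428*I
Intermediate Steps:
o(m) = 2*m
√((o(-2)*9)*H + (7724 - 14935)) = √(((2*(-2))*9)*37 + (7724 - 14935)) = √(-4*9*37 - 7211) = √(-36*37 - 7211) = √(-1332 - 7211) = √(-8543) = I*√8543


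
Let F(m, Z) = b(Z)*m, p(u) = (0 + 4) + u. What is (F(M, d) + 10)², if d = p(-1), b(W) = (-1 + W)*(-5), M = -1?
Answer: 400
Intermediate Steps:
b(W) = 5 - 5*W
p(u) = 4 + u
d = 3 (d = 4 - 1 = 3)
F(m, Z) = m*(5 - 5*Z) (F(m, Z) = (5 - 5*Z)*m = m*(5 - 5*Z))
(F(M, d) + 10)² = (5*(-1)*(1 - 1*3) + 10)² = (5*(-1)*(1 - 3) + 10)² = (5*(-1)*(-2) + 10)² = (10 + 10)² = 20² = 400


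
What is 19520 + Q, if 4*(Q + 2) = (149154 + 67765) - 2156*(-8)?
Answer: 312239/4 ≈ 78060.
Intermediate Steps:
Q = 234159/4 (Q = -2 + ((149154 + 67765) - 2156*(-8))/4 = -2 + (216919 + 17248)/4 = -2 + (¼)*234167 = -2 + 234167/4 = 234159/4 ≈ 58540.)
19520 + Q = 19520 + 234159/4 = 312239/4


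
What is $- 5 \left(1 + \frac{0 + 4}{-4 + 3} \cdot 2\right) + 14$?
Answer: $49$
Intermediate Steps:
$- 5 \left(1 + \frac{0 + 4}{-4 + 3} \cdot 2\right) + 14 = - 5 \left(1 + \frac{4}{-1} \cdot 2\right) + 14 = - 5 \left(1 + 4 \left(-1\right) 2\right) + 14 = - 5 \left(1 - 8\right) + 14 = \left(-5\right) \left(-7\right) + 14 = 35 + 14 = 49$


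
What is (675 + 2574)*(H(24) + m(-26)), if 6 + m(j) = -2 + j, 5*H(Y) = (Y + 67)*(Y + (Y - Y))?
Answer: 6543486/5 ≈ 1.3087e+6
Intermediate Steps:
H(Y) = Y*(67 + Y)/5 (H(Y) = ((Y + 67)*(Y + (Y - Y)))/5 = ((67 + Y)*(Y + 0))/5 = ((67 + Y)*Y)/5 = (Y*(67 + Y))/5 = Y*(67 + Y)/5)
m(j) = -8 + j (m(j) = -6 + (-2 + j) = -8 + j)
(675 + 2574)*(H(24) + m(-26)) = (675 + 2574)*((⅕)*24*(67 + 24) + (-8 - 26)) = 3249*((⅕)*24*91 - 34) = 3249*(2184/5 - 34) = 3249*(2014/5) = 6543486/5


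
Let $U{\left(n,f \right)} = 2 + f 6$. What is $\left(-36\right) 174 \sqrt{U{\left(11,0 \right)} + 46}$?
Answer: $- 25056 \sqrt{3} \approx -43398.0$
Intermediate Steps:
$U{\left(n,f \right)} = 2 + 6 f$
$\left(-36\right) 174 \sqrt{U{\left(11,0 \right)} + 46} = \left(-36\right) 174 \sqrt{\left(2 + 6 \cdot 0\right) + 46} = - 6264 \sqrt{\left(2 + 0\right) + 46} = - 6264 \sqrt{2 + 46} = - 6264 \sqrt{48} = - 6264 \cdot 4 \sqrt{3} = - 25056 \sqrt{3}$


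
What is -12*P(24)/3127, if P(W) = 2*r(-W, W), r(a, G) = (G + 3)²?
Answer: -17496/3127 ≈ -5.5951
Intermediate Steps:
r(a, G) = (3 + G)²
P(W) = 2*(3 + W)²
-12*P(24)/3127 = -12*2*(3 + 24)²/3127 = -12*2*27²/3127 = -12*2*729/3127 = -17496/3127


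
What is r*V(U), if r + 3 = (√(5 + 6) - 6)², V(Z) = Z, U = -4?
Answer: -176 + 48*√11 ≈ -16.802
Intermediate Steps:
r = -3 + (-6 + √11)² (r = -3 + (√(5 + 6) - 6)² = -3 + (√11 - 6)² = -3 + (-6 + √11)² ≈ 4.2005)
r*V(U) = (44 - 12*√11)*(-4) = -176 + 48*√11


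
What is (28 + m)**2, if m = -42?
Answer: 196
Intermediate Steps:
(28 + m)**2 = (28 - 42)**2 = (-14)**2 = 196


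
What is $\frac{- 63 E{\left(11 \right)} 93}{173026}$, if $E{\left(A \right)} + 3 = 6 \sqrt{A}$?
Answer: $\frac{2511}{24718} - \frac{2511 \sqrt{11}}{12359} \approx -0.57226$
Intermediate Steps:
$E{\left(A \right)} = -3 + 6 \sqrt{A}$
$\frac{- 63 E{\left(11 \right)} 93}{173026} = \frac{- 63 \left(-3 + 6 \sqrt{11}\right) 93}{173026} = \left(189 - 378 \sqrt{11}\right) 93 \cdot \frac{1}{173026} = \left(17577 - 35154 \sqrt{11}\right) \frac{1}{173026} = \frac{2511}{24718} - \frac{2511 \sqrt{11}}{12359}$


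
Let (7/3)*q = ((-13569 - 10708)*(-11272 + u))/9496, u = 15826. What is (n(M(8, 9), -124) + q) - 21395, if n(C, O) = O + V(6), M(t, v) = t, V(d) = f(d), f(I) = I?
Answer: -880842255/33236 ≈ -26503.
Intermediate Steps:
V(d) = d
n(C, O) = 6 + O (n(C, O) = O + 6 = 6 + O)
q = -165836187/33236 (q = 3*(((-13569 - 10708)*(-11272 + 15826))/9496)/7 = 3*(-24277*4554*(1/9496))/7 = 3*(-110557458*1/9496)/7 = (3/7)*(-55278729/4748) = -165836187/33236 ≈ -4989.7)
(n(M(8, 9), -124) + q) - 21395 = ((6 - 124) - 165836187/33236) - 21395 = (-118 - 165836187/33236) - 21395 = -169758035/33236 - 21395 = -880842255/33236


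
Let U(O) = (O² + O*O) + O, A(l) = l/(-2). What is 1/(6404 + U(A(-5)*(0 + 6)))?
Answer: 1/6869 ≈ 0.00014558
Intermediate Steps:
A(l) = -l/2 (A(l) = l*(-½) = -l/2)
U(O) = O + 2*O² (U(O) = (O² + O²) + O = 2*O² + O = O + 2*O²)
1/(6404 + U(A(-5)*(0 + 6))) = 1/(6404 + ((-½*(-5))*(0 + 6))*(1 + 2*((-½*(-5))*(0 + 6)))) = 1/(6404 + ((5/2)*6)*(1 + 2*((5/2)*6))) = 1/(6404 + 15*(1 + 2*15)) = 1/(6404 + 15*(1 + 30)) = 1/(6404 + 15*31) = 1/(6404 + 465) = 1/6869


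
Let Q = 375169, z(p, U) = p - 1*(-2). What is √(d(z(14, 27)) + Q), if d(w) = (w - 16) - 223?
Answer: √374946 ≈ 612.33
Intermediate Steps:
z(p, U) = 2 + p (z(p, U) = p + 2 = 2 + p)
d(w) = -239 + w (d(w) = (-16 + w) - 223 = -239 + w)
√(d(z(14, 27)) + Q) = √((-239 + (2 + 14)) + 375169) = √((-239 + 16) + 375169) = √(-223 + 375169) = √374946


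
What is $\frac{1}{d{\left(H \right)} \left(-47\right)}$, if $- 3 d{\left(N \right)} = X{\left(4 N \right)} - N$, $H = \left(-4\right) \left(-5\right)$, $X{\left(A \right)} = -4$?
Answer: $- \frac{1}{376} \approx -0.0026596$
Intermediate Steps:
$H = 20$
$d{\left(N \right)} = \frac{4}{3} + \frac{N}{3}$ ($d{\left(N \right)} = - \frac{-4 - N}{3} = \frac{4}{3} + \frac{N}{3}$)
$\frac{1}{d{\left(H \right)} \left(-47\right)} = \frac{1}{\left(\frac{4}{3} + \frac{1}{3} \cdot 20\right) \left(-47\right)} = \frac{1}{\left(\frac{4}{3} + \frac{20}{3}\right) \left(-47\right)} = \frac{1}{8 \left(-47\right)} = \frac{1}{-376} = - \frac{1}{376}$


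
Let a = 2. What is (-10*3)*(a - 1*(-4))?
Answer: -180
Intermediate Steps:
(-10*3)*(a - 1*(-4)) = (-10*3)*(2 - 1*(-4)) = -30*(2 + 4) = -30*6 = -180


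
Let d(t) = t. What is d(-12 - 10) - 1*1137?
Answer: -1159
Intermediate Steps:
d(-12 - 10) - 1*1137 = (-12 - 10) - 1*1137 = -22 - 1137 = -1159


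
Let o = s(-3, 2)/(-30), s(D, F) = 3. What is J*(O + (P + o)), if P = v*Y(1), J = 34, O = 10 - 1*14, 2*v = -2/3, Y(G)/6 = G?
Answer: -1037/5 ≈ -207.40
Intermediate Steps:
Y(G) = 6*G
v = -1/3 (v = (-2/3)/2 = (-2*1/3)/2 = (1/2)*(-2/3) = -1/3 ≈ -0.33333)
O = -4 (O = 10 - 14 = -4)
o = -1/10 (o = 3/(-30) = 3*(-1/30) = -1/10 ≈ -0.10000)
P = -2 ≈ -2.0000
J*(O + (P + o)) = 34*(-4 + (-2 - 1/10)) = 34*(-4 - 21/10) = 34*(-61/10) = -1037/5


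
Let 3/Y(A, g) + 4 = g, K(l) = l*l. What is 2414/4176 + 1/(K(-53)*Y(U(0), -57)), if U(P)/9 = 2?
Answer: 3348007/5865192 ≈ 0.57083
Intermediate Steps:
K(l) = l²
U(P) = 18 (U(P) = 9*2 = 18)
Y(A, g) = 3/(-4 + g)
2414/4176 + 1/(K(-53)*Y(U(0), -57)) = 2414/4176 + 1/(((-53)²)*((3/(-4 - 57)))) = 2414*(1/4176) + 1/(2809*((3/(-61)))) = 1207/2088 + 1/(2809*((3*(-1/61)))) = 1207/2088 + 1/(2809*(-3/61)) = 1207/2088 + (1/2809)*(-61/3) = 1207/2088 - 61/8427 = 3348007/5865192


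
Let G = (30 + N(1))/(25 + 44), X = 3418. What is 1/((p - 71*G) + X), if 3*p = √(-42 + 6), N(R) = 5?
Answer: 16101633/54455508493 - 9522*I/54455508493 ≈ 0.00029568 - 1.7486e-7*I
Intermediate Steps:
p = 2*I (p = √(-42 + 6)/3 = √(-36)/3 = (6*I)/3 = 2*I ≈ 2.0*I)
G = 35/69 (G = (30 + 5)/(25 + 44) = 35/69 ≈ 0.50725)
1/((p - 71*G) + X) = 1/((2*I - 71*35/69) + 3418) = 1/((2*I - 2485/69) + 3418) = 1/((-2485/69 + 2*I) + 3418) = 1/(233357/69 + 2*I) = 4761*(233357/69 - 2*I)/54455508493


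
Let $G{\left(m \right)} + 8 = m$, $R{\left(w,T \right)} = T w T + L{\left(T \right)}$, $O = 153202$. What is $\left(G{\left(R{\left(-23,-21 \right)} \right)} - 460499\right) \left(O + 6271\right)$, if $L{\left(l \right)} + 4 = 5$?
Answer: $-75055807977$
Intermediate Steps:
$L{\left(l \right)} = 1$ ($L{\left(l \right)} = -4 + 5 = 1$)
$R{\left(w,T \right)} = 1 + w T^{2}$ ($R{\left(w,T \right)} = T w T + 1 = w T^{2} + 1 = 1 + w T^{2}$)
$G{\left(m \right)} = -8 + m$
$\left(G{\left(R{\left(-23,-21 \right)} \right)} - 460499\right) \left(O + 6271\right) = \left(\left(-8 + \left(1 - 23 \left(-21\right)^{2}\right)\right) - 460499\right) \left(153202 + 6271\right) = \left(\left(-8 + \left(1 - 10143\right)\right) - 460499\right) 159473 = \left(\left(-8 - 10142\right) - 460499\right) 159473 = \left(-10150 - 460499\right) 159473 = \left(-470649\right) 159473 = -75055807977$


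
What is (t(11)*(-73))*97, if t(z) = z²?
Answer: -856801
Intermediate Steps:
(t(11)*(-73))*97 = (11²*(-73))*97 = (121*(-73))*97 = -8833*97 = -856801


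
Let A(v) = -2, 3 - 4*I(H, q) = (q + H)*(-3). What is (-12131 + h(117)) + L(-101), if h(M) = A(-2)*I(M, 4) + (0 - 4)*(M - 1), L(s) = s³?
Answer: -1043079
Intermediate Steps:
I(H, q) = ¾ + 3*H/4 + 3*q/4 (I(H, q) = ¾ - (q + H)*(-3)/4 = ¾ - (H + q)*(-3)/4 = ¾ - (-3*H - 3*q)/4 = ¾ + (3*H/4 + 3*q/4) = ¾ + 3*H/4 + 3*q/4)
h(M) = -7/2 - 11*M/2 (h(M) = -2*(¾ + 3*M/4 + (¾)*4) + (0 - 4)*(M - 1) = -2*(¾ + 3*M/4 + 3) - 4*(-1 + M) = -2*(15/4 + 3*M/4) + (4 - 4*M) = (-15/2 - 3*M/2) + (4 - 4*M) = -7/2 - 11*M/2)
(-12131 + h(117)) + L(-101) = (-12131 + (-7/2 - 11/2*117)) + (-101)³ = (-12131 + (-7/2 - 1287/2)) - 1030301 = (-12131 - 647) - 1030301 = -12778 - 1030301 = -1043079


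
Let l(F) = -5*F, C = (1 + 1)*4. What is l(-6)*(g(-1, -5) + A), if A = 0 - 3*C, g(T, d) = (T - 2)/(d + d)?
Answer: -711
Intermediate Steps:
g(T, d) = (-2 + T)/(2*d) (g(T, d) = (-2 + T)/((2*d)) = (-2 + T)*(1/(2*d)) = (-2 + T)/(2*d))
C = 8 (C = 2*4 = 8)
A = -24 (A = 0 - 3*8 = 0 - 24 = -24)
l(-6)*(g(-1, -5) + A) = (-5*(-6))*((1/2)*(-2 - 1)/(-5) - 24) = 30*((1/2)*(-1/5)*(-3) - 24) = 30*(3/10 - 24) = 30*(-237/10) = -711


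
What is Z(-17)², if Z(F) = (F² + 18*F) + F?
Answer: 1156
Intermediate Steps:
Z(F) = F² + 19*F
Z(-17)² = (-17*(19 - 17))² = (-17*2)² = (-34)² = 1156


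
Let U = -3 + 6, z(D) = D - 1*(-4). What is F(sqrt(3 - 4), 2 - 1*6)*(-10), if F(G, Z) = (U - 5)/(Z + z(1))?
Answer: 20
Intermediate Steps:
z(D) = 4 + D (z(D) = D + 4 = 4 + D)
U = 3
F(G, Z) = -2/(5 + Z) (F(G, Z) = (3 - 5)/(Z + (4 + 1)) = -2/(Z + 5) = -2/(5 + Z))
F(sqrt(3 - 4), 2 - 1*6)*(-10) = -2/(5 + (2 - 1*6))*(-10) = -2/(5 + (2 - 6))*(-10) = -2/(5 - 4)*(-10) = -2/1*(-10) = -2*1*(-10) = -2*(-10) = 20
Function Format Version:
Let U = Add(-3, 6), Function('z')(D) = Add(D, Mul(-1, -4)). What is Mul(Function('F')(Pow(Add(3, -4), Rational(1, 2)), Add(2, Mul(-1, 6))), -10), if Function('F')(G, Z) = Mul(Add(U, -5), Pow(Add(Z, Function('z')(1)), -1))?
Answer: 20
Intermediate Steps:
Function('z')(D) = Add(4, D) (Function('z')(D) = Add(D, 4) = Add(4, D))
U = 3
Function('F')(G, Z) = Mul(-2, Pow(Add(5, Z), -1)) (Function('F')(G, Z) = Mul(Add(3, -5), Pow(Add(Z, Add(4, 1)), -1)) = Mul(-2, Pow(Add(Z, 5), -1)) = Mul(-2, Pow(Add(5, Z), -1)))
Mul(Function('F')(Pow(Add(3, -4), Rational(1, 2)), Add(2, Mul(-1, 6))), -10) = Mul(Mul(-2, Pow(Add(5, Add(2, Mul(-1, 6))), -1)), -10) = Mul(Mul(-2, Pow(Add(5, Add(2, -6)), -1)), -10) = Mul(Mul(-2, Pow(Add(5, -4), -1)), -10) = Mul(Mul(-2, Pow(1, -1)), -10) = Mul(Mul(-2, 1), -10) = Mul(-2, -10) = 20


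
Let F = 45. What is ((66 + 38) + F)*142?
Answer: 21158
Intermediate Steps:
((66 + 38) + F)*142 = ((66 + 38) + 45)*142 = (104 + 45)*142 = 149*142 = 21158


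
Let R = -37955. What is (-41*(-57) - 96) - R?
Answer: 40196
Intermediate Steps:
(-41*(-57) - 96) - R = (-41*(-57) - 96) - 1*(-37955) = (2337 - 96) + 37955 = 2241 + 37955 = 40196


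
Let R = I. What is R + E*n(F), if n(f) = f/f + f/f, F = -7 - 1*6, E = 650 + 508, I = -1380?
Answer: 936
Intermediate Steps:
E = 1158
R = -1380
F = -13 (F = -7 - 6 = -13)
n(f) = 2 (n(f) = 1 + 1 = 2)
R + E*n(F) = -1380 + 1158*2 = -1380 + 2316 = 936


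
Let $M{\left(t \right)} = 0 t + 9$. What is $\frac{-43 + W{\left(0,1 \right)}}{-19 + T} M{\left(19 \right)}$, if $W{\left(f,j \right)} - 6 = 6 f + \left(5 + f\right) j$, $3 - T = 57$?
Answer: $\frac{288}{73} \approx 3.9452$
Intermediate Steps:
$T = -54$ ($T = 3 - 57 = -54$)
$M{\left(t \right)} = 9$ ($M{\left(t \right)} = 0 + 9 = 9$)
$W{\left(f,j \right)} = 6 + 6 f + j \left(5 + f\right)$ ($W{\left(f,j \right)} = 6 + \left(6 f + \left(5 + f\right) j\right) = 6 + \left(6 f + j \left(5 + f\right)\right) = 6 + 6 f + j \left(5 + f\right)$)
$\frac{-43 + W{\left(0,1 \right)}}{-19 + T} M{\left(19 \right)} = \frac{-43 + \left(6 + 5 \cdot 1 + 6 \cdot 0 + 0 \cdot 1\right)}{-19 - 54} \cdot 9 = \frac{-43 + \left(6 + 5 + 0 + 0\right)}{-73} \cdot 9 = \left(-43 + 11\right) \left(- \frac{1}{73}\right) 9 = \left(-32\right) \left(- \frac{1}{73}\right) 9 = \frac{32}{73} \cdot 9 = \frac{288}{73}$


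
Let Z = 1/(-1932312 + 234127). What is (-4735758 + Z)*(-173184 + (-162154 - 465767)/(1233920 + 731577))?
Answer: 2737508363603638873576239/3337777522945 ≈ 8.2016e+11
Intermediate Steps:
Z = -1/1698185 (Z = 1/(-1698185) = -1/1698185 ≈ -5.8886e-7)
(-4735758 + Z)*(-173184 + (-162154 - 465767)/(1233920 + 731577)) = (-4735758 - 1/1698185)*(-173184 + (-162154 - 465767)/(1233920 + 731577)) = -8042193199231*(-173184 - 627921/1965497)/1698185 = -8042193199231/1698185*(-340393260369/1965497) = 2737508363603638873576239/3337777522945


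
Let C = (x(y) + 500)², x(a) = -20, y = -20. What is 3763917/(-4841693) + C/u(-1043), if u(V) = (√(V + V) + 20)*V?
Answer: 9*(-436196159*√2086 + 132671263980*I)/(5049885799*(√2086 - 20*I)) ≈ -2.5546 + 4.0584*I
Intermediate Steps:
C = 230400 (C = (-20 + 500)² = 480² = 230400)
u(V) = V*(20 + √2*√V) (u(V) = (√(2*V) + 20)*V = (√2*√V + 20)*V = (20 + √2*√V)*V = V*(20 + √2*√V))
3763917/(-4841693) + C/u(-1043) = 3763917/(-4841693) + 230400/(20*(-1043) + √2*(-1043)^(3/2)) = 3763917*(-1/4841693) + 230400/(-20860 + √2*(-1043*I*√1043)) = -3763917/4841693 + 230400/(-20860 - 1043*I*√2086)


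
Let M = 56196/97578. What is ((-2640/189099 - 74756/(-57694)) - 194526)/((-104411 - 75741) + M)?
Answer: 24582623603865784/22766230895882915 ≈ 1.0798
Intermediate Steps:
M = 3122/5421 (M = 56196*(1/97578) = 3122/5421 ≈ 0.57591)
((-2640/189099 - 74756/(-57694)) - 194526)/((-104411 - 75741) + M) = ((-2640/189099 - 74756/(-57694)) - 194526)/((-104411 - 75741) + 3122/5421) = ((-2640*1/189099 - 74756*(-1/57694)) - 194526)/(-180152 + 3122/5421) = ((-880/63033 + 37378/28847) - 194526)/(-976600870/5421) = (2330662114/1818312951 - 194526)*(-5421/976600870) = -353706814444112/1818312951*(-5421/976600870) = 24582623603865784/22766230895882915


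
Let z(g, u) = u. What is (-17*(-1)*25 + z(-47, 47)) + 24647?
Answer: 25119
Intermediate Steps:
(-17*(-1)*25 + z(-47, 47)) + 24647 = (-17*(-1)*25 + 47) + 24647 = (17*25 + 47) + 24647 = (425 + 47) + 24647 = 472 + 24647 = 25119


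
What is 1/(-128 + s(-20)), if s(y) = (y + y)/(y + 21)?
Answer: -1/168 ≈ -0.0059524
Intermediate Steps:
s(y) = 2*y/(21 + y) (s(y) = (2*y)/(21 + y) = 2*y/(21 + y))
1/(-128 + s(-20)) = 1/(-128 + 2*(-20)/(21 - 20)) = 1/(-128 + 2*(-20)/1) = 1/(-128 + 2*(-20)*1) = 1/(-128 - 40) = 1/(-168) = -1/168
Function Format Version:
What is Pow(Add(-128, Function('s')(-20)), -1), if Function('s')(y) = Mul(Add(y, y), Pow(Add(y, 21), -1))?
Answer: Rational(-1, 168) ≈ -0.0059524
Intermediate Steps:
Function('s')(y) = Mul(2, y, Pow(Add(21, y), -1)) (Function('s')(y) = Mul(Mul(2, y), Pow(Add(21, y), -1)) = Mul(2, y, Pow(Add(21, y), -1)))
Pow(Add(-128, Function('s')(-20)), -1) = Pow(Add(-128, Mul(2, -20, Pow(Add(21, -20), -1))), -1) = Pow(Add(-128, Mul(2, -20, Pow(1, -1))), -1) = Pow(Add(-128, Mul(2, -20, 1)), -1) = Pow(Add(-128, -40), -1) = Pow(-168, -1) = Rational(-1, 168)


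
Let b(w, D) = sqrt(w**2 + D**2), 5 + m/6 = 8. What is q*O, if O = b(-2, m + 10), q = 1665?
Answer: 3330*sqrt(197) ≈ 46739.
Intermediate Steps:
m = 18 (m = -30 + 6*8 = -30 + 48 = 18)
b(w, D) = sqrt(D**2 + w**2)
O = 2*sqrt(197) (O = sqrt((18 + 10)**2 + (-2)**2) = sqrt(28**2 + 4) = sqrt(784 + 4) = sqrt(788) = 2*sqrt(197) ≈ 28.071)
q*O = 1665*(2*sqrt(197)) = 3330*sqrt(197)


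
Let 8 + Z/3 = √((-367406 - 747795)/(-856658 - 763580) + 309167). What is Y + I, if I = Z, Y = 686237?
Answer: 686213 + 3*√811618104060533386/1620238 ≈ 6.8788e+5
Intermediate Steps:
Z = -24 + 3*√811618104060533386/1620238 (Z = -24 + 3*√((-367406 - 747795)/(-856658 - 763580) + 309167) = -24 + 3*√(-1115201/(-1620238) + 309167) = -24 + 3*√(-1115201*(-1/1620238) + 309167) = -24 + 3*√(1115201/1620238 + 309167) = -24 + 3*√(500925236947/1620238) = -24 + 3*(√811618104060533386/1620238) = -24 + 3*√811618104060533386/1620238 ≈ 1644.1)
I = -24 + 3*√811618104060533386/1620238 ≈ 1644.1
Y + I = 686237 + (-24 + 3*√811618104060533386/1620238) = 686213 + 3*√811618104060533386/1620238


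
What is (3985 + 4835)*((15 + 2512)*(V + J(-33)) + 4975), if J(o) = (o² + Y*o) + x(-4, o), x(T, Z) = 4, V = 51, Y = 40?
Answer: -3878833140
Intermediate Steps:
J(o) = 4 + o² + 40*o (J(o) = (o² + 40*o) + 4 = 4 + o² + 40*o)
(3985 + 4835)*((15 + 2512)*(V + J(-33)) + 4975) = (3985 + 4835)*((15 + 2512)*(51 + (4 + (-33)² + 40*(-33))) + 4975) = 8820*(2527*(51 + (4 + 1089 - 1320)) + 4975) = 8820*(2527*(51 - 227) + 4975) = 8820*(2527*(-176) + 4975) = 8820*(-444752 + 4975) = 8820*(-439777) = -3878833140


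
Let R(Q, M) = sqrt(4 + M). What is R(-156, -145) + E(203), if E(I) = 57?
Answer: 57 + I*sqrt(141) ≈ 57.0 + 11.874*I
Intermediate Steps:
R(-156, -145) + E(203) = sqrt(4 - 145) + 57 = sqrt(-141) + 57 = I*sqrt(141) + 57 = 57 + I*sqrt(141)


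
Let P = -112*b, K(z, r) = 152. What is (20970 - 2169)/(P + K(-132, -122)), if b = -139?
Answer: 6267/5240 ≈ 1.1960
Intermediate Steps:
P = 15568 (P = -112*(-139) = 15568)
(20970 - 2169)/(P + K(-132, -122)) = (20970 - 2169)/(15568 + 152) = 18801/15720 = 18801*(1/15720) = 6267/5240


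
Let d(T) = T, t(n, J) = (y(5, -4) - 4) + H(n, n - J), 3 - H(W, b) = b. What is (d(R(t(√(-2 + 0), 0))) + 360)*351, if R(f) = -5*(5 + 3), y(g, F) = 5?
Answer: 112320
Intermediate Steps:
H(W, b) = 3 - b
t(n, J) = 4 + J - n (t(n, J) = (5 - 4) + (3 - (n - J)) = 1 + (3 + (J - n)) = 1 + (3 + J - n) = 4 + J - n)
R(f) = -40 (R(f) = -5*8 = -40)
(d(R(t(√(-2 + 0), 0))) + 360)*351 = (-40 + 360)*351 = 320*351 = 112320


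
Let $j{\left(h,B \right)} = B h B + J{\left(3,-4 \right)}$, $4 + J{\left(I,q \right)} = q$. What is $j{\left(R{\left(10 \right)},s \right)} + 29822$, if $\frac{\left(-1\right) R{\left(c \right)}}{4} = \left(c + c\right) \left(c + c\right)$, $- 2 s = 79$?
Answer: $-2466586$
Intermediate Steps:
$s = - \frac{79}{2}$ ($s = \left(- \frac{1}{2}\right) 79 = - \frac{79}{2} \approx -39.5$)
$J{\left(I,q \right)} = -4 + q$
$R{\left(c \right)} = - 16 c^{2}$ ($R{\left(c \right)} = - 4 \left(c + c\right) \left(c + c\right) = - 4 \cdot 2 c 2 c = - 4 \cdot 4 c^{2} = - 16 c^{2}$)
$j{\left(h,B \right)} = -8 + h B^{2}$ ($j{\left(h,B \right)} = B h B - 8 = h B^{2} - 8 = -8 + h B^{2}$)
$j{\left(R{\left(10 \right)},s \right)} + 29822 = \left(-8 + - 16 \cdot 10^{2} \left(- \frac{79}{2}\right)^{2}\right) + 29822 = \left(-8 + \left(-16\right) 100 \cdot \frac{6241}{4}\right) + 29822 = \left(-8 - 2496400\right) + 29822 = -2496408 + 29822 = -2466586$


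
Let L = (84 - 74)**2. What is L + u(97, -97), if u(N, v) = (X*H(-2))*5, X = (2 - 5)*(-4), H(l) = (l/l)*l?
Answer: -20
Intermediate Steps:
H(l) = l (H(l) = 1*l = l)
X = 12 (X = -3*(-4) = 12)
L = 100 (L = 10**2 = 100)
u(N, v) = -120 (u(N, v) = (12*(-2))*5 = -24*5 = -120)
L + u(97, -97) = 100 - 120 = -20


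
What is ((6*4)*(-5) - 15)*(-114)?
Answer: 15390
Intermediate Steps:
((6*4)*(-5) - 15)*(-114) = (24*(-5) - 15)*(-114) = (-120 - 15)*(-114) = -135*(-114) = 15390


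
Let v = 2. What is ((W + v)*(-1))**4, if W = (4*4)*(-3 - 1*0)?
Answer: 4477456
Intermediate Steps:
W = -48 (W = 16*(-3 + 0) = 16*(-3) = -48)
((W + v)*(-1))**4 = ((-48 + 2)*(-1))**4 = (-46*(-1))**4 = 46**4 = 4477456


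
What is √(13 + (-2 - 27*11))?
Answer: I*√286 ≈ 16.912*I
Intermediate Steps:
√(13 + (-2 - 27*11)) = √(13 + (-2 - 297)) = √(13 - 299) = √(-286) = I*√286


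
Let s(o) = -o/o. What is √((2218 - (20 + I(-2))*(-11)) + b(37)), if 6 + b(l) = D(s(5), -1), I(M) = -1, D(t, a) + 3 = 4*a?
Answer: √2414 ≈ 49.132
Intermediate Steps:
s(o) = -1 (s(o) = -1*1 = -1)
D(t, a) = -3 + 4*a
b(l) = -13 (b(l) = -6 + (-3 + 4*(-1)) = -6 + (-3 - 4) = -6 - 7 = -13)
√((2218 - (20 + I(-2))*(-11)) + b(37)) = √((2218 - (20 - 1)*(-11)) - 13) = √((2218 - 19*(-11)) - 13) = √((2218 - 1*(-209)) - 13) = √((2218 + 209) - 13) = √(2427 - 13) = √2414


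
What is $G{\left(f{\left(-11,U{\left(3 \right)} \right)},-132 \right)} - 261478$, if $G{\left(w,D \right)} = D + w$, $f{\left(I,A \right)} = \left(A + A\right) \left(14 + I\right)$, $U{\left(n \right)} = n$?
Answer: $-261592$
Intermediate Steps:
$f{\left(I,A \right)} = 2 A \left(14 + I\right)$
$G{\left(f{\left(-11,U{\left(3 \right)} \right)},-132 \right)} - 261478 = \left(-132 + 2 \cdot 3 \left(14 - 11\right)\right) - 261478 = \left(-132 + 2 \cdot 3 \cdot 3\right) - 261478 = \left(-132 + 18\right) - 261478 = -114 - 261478 = -261592$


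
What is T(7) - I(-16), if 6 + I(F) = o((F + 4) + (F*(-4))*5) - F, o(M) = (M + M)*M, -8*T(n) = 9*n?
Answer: -1517967/8 ≈ -1.8975e+5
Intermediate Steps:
T(n) = -9*n/8
o(M) = 2*M² (o(M) = (2*M)*M = 2*M²)
I(F) = -6 - F + 2*(4 - 19*F)² (I(F) = -6 + (2*((F + 4) + (F*(-4))*5)² - F) = -6 + (2*((4 + F) - 4*F*5)² - F) = -6 + (2*((4 + F) - 20*F)² - F) = -6 + (2*(4 - 19*F)² - F) = -6 + (-F + 2*(4 - 19*F)²) = -6 - F + 2*(4 - 19*F)²)
T(7) - I(-16) = -9/8*7 - (26 - 305*(-16) + 722*(-16)²) = -63/8 - (26 + 4880 + 722*256) = -63/8 - (26 + 4880 + 184832) = -63/8 - 1*189738 = -63/8 - 189738 = -1517967/8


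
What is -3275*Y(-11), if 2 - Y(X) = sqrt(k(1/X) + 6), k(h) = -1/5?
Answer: -6550 + 655*sqrt(145) ≈ 1337.2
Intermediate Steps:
k(h) = -1/5 (k(h) = -1*1/5 = -1/5)
Y(X) = 2 - sqrt(145)/5 (Y(X) = 2 - sqrt(-1/5 + 6) = 2 - sqrt(29/5) = 2 - sqrt(145)/5)
-3275*Y(-11) = -3275*(2 - sqrt(145)/5) = -6550 + 655*sqrt(145)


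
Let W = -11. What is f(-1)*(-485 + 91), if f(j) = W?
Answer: 4334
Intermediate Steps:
f(j) = -11
f(-1)*(-485 + 91) = -11*(-485 + 91) = -11*(-394) = 4334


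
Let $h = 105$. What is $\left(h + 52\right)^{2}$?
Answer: $24649$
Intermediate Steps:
$\left(h + 52\right)^{2} = \left(105 + 52\right)^{2} = 157^{2} = 24649$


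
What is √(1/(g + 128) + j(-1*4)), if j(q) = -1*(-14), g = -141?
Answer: √2353/13 ≈ 3.7314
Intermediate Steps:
j(q) = 14
√(1/(g + 128) + j(-1*4)) = √(1/(-141 + 128) + 14) = √(1/(-13) + 14) = √(-1/13 + 14) = √(181/13) = √2353/13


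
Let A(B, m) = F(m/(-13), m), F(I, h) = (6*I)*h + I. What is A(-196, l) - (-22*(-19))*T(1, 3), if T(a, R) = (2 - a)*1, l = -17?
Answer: -7151/13 ≈ -550.08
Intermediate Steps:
F(I, h) = I + 6*I*h (F(I, h) = 6*I*h + I = I + 6*I*h)
A(B, m) = -m*(1 + 6*m)/13 (A(B, m) = (m/(-13))*(1 + 6*m) = (m*(-1/13))*(1 + 6*m) = (-m/13)*(1 + 6*m) = -m*(1 + 6*m)/13)
T(a, R) = 2 - a
A(-196, l) - (-22*(-19))*T(1, 3) = -1/13*(-17)*(1 + 6*(-17)) - (-22*(-19))*(2 - 1*1) = -1/13*(-17)*(1 - 102) - 418*(2 - 1) = -1/13*(-17)*(-101) - 418 = -1717/13 - 1*418 = -1717/13 - 418 = -7151/13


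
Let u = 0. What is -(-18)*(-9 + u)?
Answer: -162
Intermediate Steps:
-(-18)*(-9 + u) = -(-18)*(-9 + 0) = -(-18)*(-9) = -9*18 = -162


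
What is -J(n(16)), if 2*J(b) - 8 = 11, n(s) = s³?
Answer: -19/2 ≈ -9.5000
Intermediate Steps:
J(b) = 19/2 (J(b) = 4 + (½)*11 = 4 + 11/2 = 19/2)
-J(n(16)) = -1*19/2 = -19/2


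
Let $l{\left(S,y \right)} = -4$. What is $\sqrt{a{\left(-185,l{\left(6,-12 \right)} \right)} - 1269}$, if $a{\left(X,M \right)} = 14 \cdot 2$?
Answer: $i \sqrt{1241} \approx 35.228 i$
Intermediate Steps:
$a{\left(X,M \right)} = 28$
$\sqrt{a{\left(-185,l{\left(6,-12 \right)} \right)} - 1269} = \sqrt{28 - 1269} = \sqrt{-1241} = i \sqrt{1241}$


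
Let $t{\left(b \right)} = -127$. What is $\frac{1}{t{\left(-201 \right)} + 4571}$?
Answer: $\frac{1}{4444} \approx 0.00022502$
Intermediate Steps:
$\frac{1}{t{\left(-201 \right)} + 4571} = \frac{1}{-127 + 4571} = \frac{1}{4444}$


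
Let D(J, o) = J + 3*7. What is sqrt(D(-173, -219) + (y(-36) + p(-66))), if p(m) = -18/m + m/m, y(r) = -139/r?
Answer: I*sqrt(639749)/66 ≈ 12.119*I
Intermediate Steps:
D(J, o) = 21 + J (D(J, o) = J + 21 = 21 + J)
p(m) = 1 - 18/m (p(m) = -18/m + 1 = 1 - 18/m)
sqrt(D(-173, -219) + (y(-36) + p(-66))) = sqrt((21 - 173) + (-139/(-36) + (-18 - 66)/(-66))) = sqrt(-152 + (-139*(-1/36) - 1/66*(-84))) = sqrt(-152 + (139/36 + 14/11)) = sqrt(-152 + 2033/396) = sqrt(-58159/396) = I*sqrt(639749)/66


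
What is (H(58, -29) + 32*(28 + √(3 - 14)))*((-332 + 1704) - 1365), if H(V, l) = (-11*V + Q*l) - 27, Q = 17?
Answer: -1834 + 224*I*√11 ≈ -1834.0 + 742.92*I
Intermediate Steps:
H(V, l) = -27 - 11*V + 17*l (H(V, l) = (-11*V + 17*l) - 27 = -27 - 11*V + 17*l)
(H(58, -29) + 32*(28 + √(3 - 14)))*((-332 + 1704) - 1365) = ((-27 - 11*58 + 17*(-29)) + 32*(28 + √(3 - 14)))*((-332 + 1704) - 1365) = ((-27 - 638 - 493) + 32*(28 + √(-11)))*(1372 - 1365) = (-1158 + 32*(28 + I*√11))*7 = (-1158 + (896 + 32*I*√11))*7 = (-262 + 32*I*√11)*7 = -1834 + 224*I*√11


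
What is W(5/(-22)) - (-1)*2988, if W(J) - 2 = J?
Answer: 65775/22 ≈ 2989.8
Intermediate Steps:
W(J) = 2 + J
W(5/(-22)) - (-1)*2988 = (2 + 5/(-22)) - (-1)*2988 = (2 + 5*(-1/22)) - 1*(-2988) = (2 - 5/22) + 2988 = 39/22 + 2988 = 65775/22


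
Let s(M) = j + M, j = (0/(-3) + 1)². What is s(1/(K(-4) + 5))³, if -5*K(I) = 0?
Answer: 216/125 ≈ 1.7280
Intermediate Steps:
K(I) = 0 (K(I) = -⅕*0 = 0)
j = 1 (j = (0*(-⅓) + 1)² = (0 + 1)² = 1² = 1)
s(M) = 1 + M
s(1/(K(-4) + 5))³ = (1 + 1/(0 + 5))³ = (1 + 1/5)³ = (1 + ⅕)³ = (6/5)³ = 216/125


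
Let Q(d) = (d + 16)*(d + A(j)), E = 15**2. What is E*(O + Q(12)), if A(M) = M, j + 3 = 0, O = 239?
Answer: 110475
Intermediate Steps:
j = -3 (j = -3 + 0 = -3)
E = 225
Q(d) = (-3 + d)*(16 + d) (Q(d) = (d + 16)*(d - 3) = (16 + d)*(-3 + d) = (-3 + d)*(16 + d))
E*(O + Q(12)) = 225*(239 + (-48 + 12**2 + 13*12)) = 225*(239 + (-48 + 144 + 156)) = 225*(239 + 252) = 225*491 = 110475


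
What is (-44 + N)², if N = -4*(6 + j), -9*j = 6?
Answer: 38416/9 ≈ 4268.4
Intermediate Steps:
j = -⅔ (j = -⅑*6 = -⅔ ≈ -0.66667)
N = -64/3 (N = -4*(6 - ⅔) = -4*16/3 = -64/3 ≈ -21.333)
(-44 + N)² = (-44 - 64/3)² = (-196/3)² = 38416/9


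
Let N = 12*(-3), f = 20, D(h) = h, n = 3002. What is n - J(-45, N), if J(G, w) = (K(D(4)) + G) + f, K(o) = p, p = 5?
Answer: 3022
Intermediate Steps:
K(o) = 5
N = -36
J(G, w) = 25 + G (J(G, w) = (5 + G) + 20 = 25 + G)
n - J(-45, N) = 3002 - (25 - 45) = 3002 - 1*(-20) = 3002 + 20 = 3022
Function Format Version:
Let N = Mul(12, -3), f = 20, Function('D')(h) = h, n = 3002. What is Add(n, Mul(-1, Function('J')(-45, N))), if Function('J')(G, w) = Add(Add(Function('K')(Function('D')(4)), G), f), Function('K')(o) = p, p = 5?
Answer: 3022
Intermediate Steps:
Function('K')(o) = 5
N = -36
Function('J')(G, w) = Add(25, G) (Function('J')(G, w) = Add(Add(5, G), 20) = Add(25, G))
Add(n, Mul(-1, Function('J')(-45, N))) = Add(3002, Mul(-1, Add(25, -45))) = Add(3002, Mul(-1, -20)) = Add(3002, 20) = 3022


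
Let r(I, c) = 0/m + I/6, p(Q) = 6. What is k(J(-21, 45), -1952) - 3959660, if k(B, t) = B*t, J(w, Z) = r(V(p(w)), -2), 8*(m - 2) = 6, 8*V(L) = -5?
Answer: -11878370/3 ≈ -3.9595e+6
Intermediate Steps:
V(L) = -5/8 (V(L) = (⅛)*(-5) = -5/8)
m = 11/4 (m = 2 + (⅛)*6 = 2 + ¾ = 11/4 ≈ 2.7500)
r(I, c) = I/6 (r(I, c) = 0/(11/4) + I/6 = 0*(4/11) + I*(⅙) = 0 + I/6 = I/6)
J(w, Z) = -5/48 (J(w, Z) = (⅙)*(-5/8) = -5/48)
k(J(-21, 45), -1952) - 3959660 = -5/48*(-1952) - 3959660 = 610/3 - 3959660 = -11878370/3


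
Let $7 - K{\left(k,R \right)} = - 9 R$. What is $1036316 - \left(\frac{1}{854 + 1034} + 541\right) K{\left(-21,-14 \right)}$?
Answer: $\frac{2078112279}{1888} \approx 1.1007 \cdot 10^{6}$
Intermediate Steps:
$K{\left(k,R \right)} = 7 + 9 R$ ($K{\left(k,R \right)} = 7 - - 9 R = 7 + 9 R$)
$1036316 - \left(\frac{1}{854 + 1034} + 541\right) K{\left(-21,-14 \right)} = 1036316 - \left(\frac{1}{854 + 1034} + 541\right) \left(7 + 9 \left(-14\right)\right) = 1036316 - \left(\frac{1}{1888} + 541\right) \left(7 - 126\right) = 1036316 - \left(\frac{1}{1888} + 541\right) \left(-119\right) = 1036316 - \frac{1021409}{1888} \left(-119\right) = 1036316 - - \frac{121547671}{1888} = 1036316 + \frac{121547671}{1888} = \frac{2078112279}{1888}$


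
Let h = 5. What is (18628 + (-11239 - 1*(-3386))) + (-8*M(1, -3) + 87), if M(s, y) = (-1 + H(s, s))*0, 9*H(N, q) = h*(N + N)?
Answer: 10862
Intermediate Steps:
H(N, q) = 10*N/9 (H(N, q) = (5*(N + N))/9 = (5*(2*N))/9 = (10*N)/9 = 10*N/9)
M(s, y) = 0 (M(s, y) = (-1 + 10*s/9)*0 = 0)
(18628 + (-11239 - 1*(-3386))) + (-8*M(1, -3) + 87) = (18628 + (-11239 - 1*(-3386))) + (-8*0 + 87) = (18628 + (-11239 + 3386)) + (0 + 87) = (18628 - 7853) + 87 = 10775 + 87 = 10862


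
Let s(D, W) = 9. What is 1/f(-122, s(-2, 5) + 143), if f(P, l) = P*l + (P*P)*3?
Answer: 1/26108 ≈ 3.8302e-5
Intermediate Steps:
f(P, l) = 3*P**2 + P*l (f(P, l) = P*l + P**2*3 = P*l + 3*P**2 = 3*P**2 + P*l)
1/f(-122, s(-2, 5) + 143) = 1/(-122*((9 + 143) + 3*(-122))) = 1/(-122*(152 - 366)) = 1/(-122*(-214)) = 1/26108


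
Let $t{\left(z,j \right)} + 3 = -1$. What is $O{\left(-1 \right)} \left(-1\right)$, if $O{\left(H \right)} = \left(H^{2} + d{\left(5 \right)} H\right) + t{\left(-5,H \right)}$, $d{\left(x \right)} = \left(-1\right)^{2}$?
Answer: $4$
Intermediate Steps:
$t{\left(z,j \right)} = -4$ ($t{\left(z,j \right)} = -3 - 1 = -4$)
$d{\left(x \right)} = 1$
$O{\left(H \right)} = -4 + H + H^{2}$ ($O{\left(H \right)} = \left(H^{2} + 1 H\right) - 4 = \left(H^{2} + H\right) - 4 = \left(H + H^{2}\right) - 4 = -4 + H + H^{2}$)
$O{\left(-1 \right)} \left(-1\right) = \left(-4 - 1 + \left(-1\right)^{2}\right) \left(-1\right) = \left(-4 - 1 + 1\right) \left(-1\right) = \left(-4\right) \left(-1\right) = 4$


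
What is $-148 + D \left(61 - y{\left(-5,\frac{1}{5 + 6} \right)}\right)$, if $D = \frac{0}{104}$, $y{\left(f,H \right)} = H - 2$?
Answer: $-148$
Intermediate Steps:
$y{\left(f,H \right)} = -2 + H$
$D = 0$ ($D = 0 \cdot \frac{1}{104} = 0$)
$-148 + D \left(61 - y{\left(-5,\frac{1}{5 + 6} \right)}\right) = -148 + 0 \left(61 - \left(-2 + \frac{1}{5 + 6}\right)\right) = -148 + 0 \left(61 - \left(-2 + \frac{1}{11}\right)\right) = -148 + 0 \left(61 - - \frac{21}{11}\right) = -148 + 0 \left(61 + \frac{21}{11}\right) = -148 + 0 \cdot \frac{692}{11} = -148 + 0 = -148$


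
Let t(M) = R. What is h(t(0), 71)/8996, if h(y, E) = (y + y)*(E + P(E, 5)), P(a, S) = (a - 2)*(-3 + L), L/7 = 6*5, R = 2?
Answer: 14354/2249 ≈ 6.3824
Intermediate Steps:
L = 210 (L = 7*(6*5) = 7*30 = 210)
t(M) = 2
P(a, S) = -414 + 207*a (P(a, S) = (a - 2)*(-3 + 210) = (-2 + a)*207 = -414 + 207*a)
h(y, E) = 2*y*(-414 + 208*E) (h(y, E) = (y + y)*(E + (-414 + 207*E)) = (2*y)*(-414 + 208*E) = 2*y*(-414 + 208*E))
h(t(0), 71)/8996 = (4*2*(-207 + 104*71))/8996 = (4*2*(-207 + 7384))*(1/8996) = (4*2*7177)*(1/8996) = 57416*(1/8996) = 14354/2249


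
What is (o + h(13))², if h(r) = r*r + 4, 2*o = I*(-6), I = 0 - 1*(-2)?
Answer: 27889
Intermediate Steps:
I = 2 (I = 0 + 2 = 2)
o = -6 (o = (2*(-6))/2 = (½)*(-12) = -6)
h(r) = 4 + r² (h(r) = r² + 4 = 4 + r²)
(o + h(13))² = (-6 + (4 + 13²))² = (-6 + (4 + 169))² = (-6 + 173)² = 167² = 27889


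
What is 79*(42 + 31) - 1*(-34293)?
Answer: 40060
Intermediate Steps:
79*(42 + 31) - 1*(-34293) = 79*73 + 34293 = 5767 + 34293 = 40060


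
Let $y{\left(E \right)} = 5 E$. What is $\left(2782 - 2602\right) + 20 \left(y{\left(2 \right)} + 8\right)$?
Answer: $540$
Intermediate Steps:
$\left(2782 - 2602\right) + 20 \left(y{\left(2 \right)} + 8\right) = \left(2782 - 2602\right) + 20 \left(5 \cdot 2 + 8\right) = 180 + 20 \left(10 + 8\right) = 180 + 20 \cdot 18 = 180 + 360 = 540$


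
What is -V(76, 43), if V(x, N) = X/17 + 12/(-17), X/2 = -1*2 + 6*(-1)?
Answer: 28/17 ≈ 1.6471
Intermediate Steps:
X = -16 (X = 2*(-1*2 + 6*(-1)) = 2*(-2 - 6) = 2*(-8) = -16)
V(x, N) = -28/17 (V(x, N) = -16/17 + 12/(-17) = -16*1/17 + 12*(-1/17) = -16/17 - 12/17 = -28/17)
-V(76, 43) = -1*(-28/17) = 28/17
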